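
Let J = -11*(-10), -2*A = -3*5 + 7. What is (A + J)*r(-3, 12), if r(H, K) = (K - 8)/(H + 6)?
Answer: 152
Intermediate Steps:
r(H, K) = (-8 + K)/(6 + H)
A = 4 (A = -(-3*5 + 7)/2 = -(-15 + 7)/2 = -½*(-8) = 4)
J = 110
(A + J)*r(-3, 12) = (4 + 110)*((-8 + 12)/(6 - 3)) = 114*(4/3) = 152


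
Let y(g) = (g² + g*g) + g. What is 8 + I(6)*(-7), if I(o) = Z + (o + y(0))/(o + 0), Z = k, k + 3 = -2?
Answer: 36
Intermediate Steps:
k = -5 (k = -3 - 2 = -5)
Z = -5
y(g) = g + 2*g² (y(g) = (g² + g²) + g = 2*g² + g = g + 2*g²)
I(o) = -4 (I(o) = -5 + (o + 0*(1 + 2*0))/(o + 0) = -5 + (o + 0*(1 + 0))/o = -5 + (o + 0*1)/o = -5 + (o + 0)/o = -5 + o/o = -5 + 1 = -4)
8 + I(6)*(-7) = 8 - 4*(-7) = 8 + 28 = 36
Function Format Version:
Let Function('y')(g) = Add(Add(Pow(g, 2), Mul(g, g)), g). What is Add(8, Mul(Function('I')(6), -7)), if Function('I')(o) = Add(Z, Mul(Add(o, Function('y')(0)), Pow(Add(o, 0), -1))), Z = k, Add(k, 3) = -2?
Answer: 36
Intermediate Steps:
k = -5 (k = Add(-3, -2) = -5)
Z = -5
Function('y')(g) = Add(g, Mul(2, Pow(g, 2))) (Function('y')(g) = Add(Add(Pow(g, 2), Pow(g, 2)), g) = Add(Mul(2, Pow(g, 2)), g) = Add(g, Mul(2, Pow(g, 2))))
Function('I')(o) = -4 (Function('I')(o) = Add(-5, Mul(Add(o, Mul(0, Add(1, Mul(2, 0)))), Pow(Add(o, 0), -1))) = Add(-5, Mul(Add(o, Mul(0, Add(1, 0))), Pow(o, -1))) = Add(-5, Mul(Add(o, Mul(0, 1)), Pow(o, -1))) = Add(-5, Mul(Add(o, 0), Pow(o, -1))) = Add(-5, Mul(o, Pow(o, -1))) = Add(-5, 1) = -4)
Add(8, Mul(Function('I')(6), -7)) = Add(8, Mul(-4, -7)) = Add(8, 28) = 36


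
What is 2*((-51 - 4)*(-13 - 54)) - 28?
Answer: 7342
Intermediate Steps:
2*((-51 - 4)*(-13 - 54)) - 28 = 2*(-55*(-67)) - 28 = 2*3685 - 28 = 7370 - 28 = 7342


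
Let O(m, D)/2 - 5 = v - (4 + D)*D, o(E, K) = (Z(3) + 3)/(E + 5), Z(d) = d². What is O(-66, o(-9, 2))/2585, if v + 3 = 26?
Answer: 62/2585 ≈ 0.023985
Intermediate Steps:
v = 23 (v = -3 + 26 = 23)
o(E, K) = 12/(5 + E) (o(E, K) = (3² + 3)/(E + 5) = (9 + 3)/(5 + E) = 12/(5 + E))
O(m, D) = 56 - 2*D*(4 + D) (O(m, D) = 10 + 2*(23 - (4 + D)*D) = 10 + 2*(23 - D*(4 + D)) = 10 + (46 - 2*D*(4 + D)) = 56 - 2*D*(4 + D))
O(-66, o(-9, 2))/2585 = (56 - 96/(5 - 9) - 2*144/(5 - 9)²)/2585 = (56 - 96/(-4) - 2*(12/(-4))²)*(1/2585) = (56 - 96*(-1)/4 - 2*(12*(-¼))²)*(1/2585) = (56 - 8*(-3) - 2*(-3)²)*(1/2585) = (56 + 24 - 2*9)*(1/2585) = (56 + 24 - 18)*(1/2585) = 62*(1/2585) = 62/2585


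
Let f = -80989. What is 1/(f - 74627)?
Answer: -1/155616 ≈ -6.4261e-6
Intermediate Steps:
1/(f - 74627) = 1/(-80989 - 74627) = 1/(-155616) = -1/155616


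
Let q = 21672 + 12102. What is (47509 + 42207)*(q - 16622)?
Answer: 1538808832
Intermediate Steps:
q = 33774
(47509 + 42207)*(q - 16622) = (47509 + 42207)*(33774 - 16622) = 89716*17152 = 1538808832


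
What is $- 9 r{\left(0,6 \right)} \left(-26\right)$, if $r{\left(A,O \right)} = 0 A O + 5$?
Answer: $1170$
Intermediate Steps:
$r{\left(A,O \right)} = 5$ ($r{\left(A,O \right)} = 0 O + 5 = 0 + 5 = 5$)
$- 9 r{\left(0,6 \right)} \left(-26\right) = \left(-9\right) 5 \left(-26\right) = \left(-45\right) \left(-26\right) = 1170$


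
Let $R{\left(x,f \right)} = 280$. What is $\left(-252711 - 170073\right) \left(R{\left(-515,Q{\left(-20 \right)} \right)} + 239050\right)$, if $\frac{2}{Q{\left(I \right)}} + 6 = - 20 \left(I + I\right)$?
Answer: $-101184894720$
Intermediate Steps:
$Q{\left(I \right)} = \frac{2}{-6 - 40 I}$ ($Q{\left(I \right)} = \frac{2}{-6 - 20 \left(I + I\right)} = \frac{2}{-6 - 20 \cdot 2 I} = \frac{2}{-6 - 40 I}$)
$\left(-252711 - 170073\right) \left(R{\left(-515,Q{\left(-20 \right)} \right)} + 239050\right) = \left(-252711 - 170073\right) \left(280 + 239050\right) = \left(-422784\right) 239330 = -101184894720$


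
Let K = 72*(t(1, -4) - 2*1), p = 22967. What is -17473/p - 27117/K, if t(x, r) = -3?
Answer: 68500651/918680 ≈ 74.564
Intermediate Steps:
K = -360 (K = 72*(-3 - 2*1) = 72*(-3 - 2) = 72*(-5) = -360)
-17473/p - 27117/K = -17473/22967 - 27117/(-360) = -17473*1/22967 - 27117*(-1/360) = -17473/22967 + 3013/40 = 68500651/918680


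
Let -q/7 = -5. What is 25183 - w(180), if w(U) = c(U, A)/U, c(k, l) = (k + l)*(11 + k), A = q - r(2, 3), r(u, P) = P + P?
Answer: 4493021/180 ≈ 24961.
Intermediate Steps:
r(u, P) = 2*P
q = 35 (q = -7*(-5) = 35)
A = 29 (A = 35 - 2*3 = 35 - 1*6 = 35 - 6 = 29)
c(k, l) = (11 + k)*(k + l)
w(U) = (319 + U² + 40*U)/U (w(U) = (U² + 11*U + 11*29 + U*29)/U = (U² + 11*U + 319 + 29*U)/U = (319 + U² + 40*U)/U)
25183 - w(180) = 25183 - (40 + 180 + 319/180) = 25183 - 1*39919/180 = 25183 - 39919/180 = 4493021/180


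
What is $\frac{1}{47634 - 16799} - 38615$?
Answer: $- \frac{1190693524}{30835} \approx -38615.0$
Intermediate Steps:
$\frac{1}{47634 - 16799} - 38615 = \frac{1}{30835} - 38615 = - \frac{1190693524}{30835}$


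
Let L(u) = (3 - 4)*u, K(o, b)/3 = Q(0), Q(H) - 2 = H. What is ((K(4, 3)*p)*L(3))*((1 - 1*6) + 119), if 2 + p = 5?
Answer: -6156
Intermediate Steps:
p = 3 (p = -2 + 5 = 3)
Q(H) = 2 + H
K(o, b) = 6 (K(o, b) = 3*(2 + 0) = 3*2 = 6)
L(u) = -u
((K(4, 3)*p)*L(3))*((1 - 1*6) + 119) = ((6*3)*(-1*3))*((1 - 1*6) + 119) = (18*(-3))*((1 - 6) + 119) = -54*(-5 + 119) = -54*114 = -6156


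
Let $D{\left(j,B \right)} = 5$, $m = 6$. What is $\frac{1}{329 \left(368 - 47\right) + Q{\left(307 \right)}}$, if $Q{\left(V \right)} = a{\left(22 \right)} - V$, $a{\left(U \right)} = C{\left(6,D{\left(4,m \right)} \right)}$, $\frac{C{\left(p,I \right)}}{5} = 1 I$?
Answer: $\frac{1}{105327} \approx 9.4942 \cdot 10^{-6}$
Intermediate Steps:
$C{\left(p,I \right)} = 5 I$ ($C{\left(p,I \right)} = 5 \cdot 1 I = 5 I$)
$a{\left(U \right)} = 25$ ($a{\left(U \right)} = 5 \cdot 5 = 25$)
$Q{\left(V \right)} = 25 - V$
$\frac{1}{329 \left(368 - 47\right) + Q{\left(307 \right)}} = \frac{1}{329 \left(368 - 47\right) + \left(25 - 307\right)} = \frac{1}{329 \cdot 321 + \left(25 - 307\right)} = \frac{1}{105609 - 282} = \frac{1}{105327}$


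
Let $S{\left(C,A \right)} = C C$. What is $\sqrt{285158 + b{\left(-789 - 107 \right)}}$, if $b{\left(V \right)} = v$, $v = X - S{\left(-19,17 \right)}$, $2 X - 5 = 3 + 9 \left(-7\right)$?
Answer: $\frac{\sqrt{1139078}}{2} \approx 533.64$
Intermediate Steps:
$X = - \frac{55}{2}$ ($X = \frac{5}{2} + \frac{3 + 9 \left(-7\right)}{2} = \frac{5}{2} + \frac{3 - 63}{2} = \frac{5}{2} + \frac{1}{2} \left(-60\right) = \frac{5}{2} - 30 = - \frac{55}{2} \approx -27.5$)
$S{\left(C,A \right)} = C^{2}$
$v = - \frac{777}{2}$ ($v = - \frac{55}{2} - \left(-19\right)^{2} = - \frac{55}{2} - 361 = - \frac{777}{2} \approx -388.5$)
$b{\left(V \right)} = - \frac{777}{2}$
$\sqrt{285158 + b{\left(-789 - 107 \right)}} = \sqrt{285158 - \frac{777}{2}} = \sqrt{\frac{569539}{2}} = \frac{\sqrt{1139078}}{2}$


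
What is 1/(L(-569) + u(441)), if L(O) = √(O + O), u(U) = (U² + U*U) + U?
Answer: 389403/151634697547 - I*√1138/151634697547 ≈ 2.568e-6 - 2.2247e-10*I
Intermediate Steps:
u(U) = U + 2*U² (u(U) = (U² + U²) + U = 2*U² + U = U + 2*U²)
L(O) = √2*√O (L(O) = √(2*O) = √2*√O)
1/(L(-569) + u(441)) = 1/(√2*√(-569) + 441*(1 + 2*441)) = 1/(√2*(I*√569) + 441*(1 + 882)) = 1/(I*√1138 + 441*883) = 1/(I*√1138 + 389403) = 1/(389403 + I*√1138)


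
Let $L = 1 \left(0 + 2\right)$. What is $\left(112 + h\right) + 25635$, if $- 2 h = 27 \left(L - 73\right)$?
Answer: $\frac{53411}{2} \approx 26706.0$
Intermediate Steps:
$L = 2$ ($L = 1 \cdot 2 = 2$)
$h = \frac{1917}{2}$ ($h = - \frac{27 \left(2 - 73\right)}{2} = - \frac{27 \left(-71\right)}{2} = \left(- \frac{1}{2}\right) \left(-1917\right) = \frac{1917}{2} \approx 958.5$)
$\left(112 + h\right) + 25635 = \left(112 + \frac{1917}{2}\right) + 25635 = \frac{2141}{2} + 25635 = \frac{53411}{2}$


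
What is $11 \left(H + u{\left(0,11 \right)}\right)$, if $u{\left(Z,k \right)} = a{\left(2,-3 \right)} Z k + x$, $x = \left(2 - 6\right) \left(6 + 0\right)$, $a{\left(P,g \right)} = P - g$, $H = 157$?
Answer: $1463$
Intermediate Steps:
$x = -24$ ($x = \left(2 - 6\right) 6 = \left(-4\right) 6 = -24$)
$u{\left(Z,k \right)} = -24 + 5 Z k$ ($u{\left(Z,k \right)} = \left(2 - -3\right) Z k - 24 = \left(2 + 3\right) Z k - 24 = 5 Z k - 24 = -24 + 5 Z k$)
$11 \left(H + u{\left(0,11 \right)}\right) = 11 \left(157 - \left(24 + 0 \cdot 11\right)\right) = 11 \left(157 + \left(-24 + 0\right)\right) = 11 \left(157 - 24\right) = 11 \cdot 133 = 1463$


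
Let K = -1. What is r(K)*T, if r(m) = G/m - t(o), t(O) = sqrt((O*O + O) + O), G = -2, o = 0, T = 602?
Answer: 1204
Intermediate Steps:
t(O) = sqrt(O**2 + 2*O) (t(O) = sqrt((O**2 + O) + O) = sqrt((O + O**2) + O) = sqrt(O**2 + 2*O))
r(m) = -2/m (r(m) = -2/m - sqrt(0*(2 + 0)) = -2/m - sqrt(0*2) = -2/m - sqrt(0) = -2/m - 1*0 = -2/m + 0 = -2/m)
r(K)*T = -2/(-1)*602 = -2*(-1)*602 = 2*602 = 1204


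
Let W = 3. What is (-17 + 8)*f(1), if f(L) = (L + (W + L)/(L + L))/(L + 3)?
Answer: -27/4 ≈ -6.7500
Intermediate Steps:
f(L) = (L + (3 + L)/(2*L))/(3 + L) (f(L) = (L + (3 + L)/(L + L))/(L + 3) = (L + (3 + L)/((2*L)))/(3 + L) = (L + (3 + L)*(1/(2*L)))/(3 + L) = (L + (3 + L)/(2*L))/(3 + L))
(-17 + 8)*f(1) = (-17 + 8)*((½)*(3 + 1 + 2*1²)/(1*(3 + 1))) = -9*(3 + 1 + 2*1)/(2*4) = -9*(3 + 1 + 2)/(2*4) = -9*6/(2*4) = -9*¾ = -27/4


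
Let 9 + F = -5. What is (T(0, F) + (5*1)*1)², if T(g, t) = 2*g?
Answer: 25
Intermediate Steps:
F = -14 (F = -9 - 5 = -14)
(T(0, F) + (5*1)*1)² = (2*0 + (5*1)*1)² = (0 + 5*1)² = (0 + 5)² = 5² = 25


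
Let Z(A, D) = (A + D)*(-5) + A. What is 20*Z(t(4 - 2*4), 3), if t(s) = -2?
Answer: -140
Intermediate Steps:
Z(A, D) = -5*D - 4*A (Z(A, D) = (-5*A - 5*D) + A = -5*D - 4*A)
20*Z(t(4 - 2*4), 3) = 20*(-5*3 - 4*(-2)) = 20*(-15 + 8) = 20*(-7) = -140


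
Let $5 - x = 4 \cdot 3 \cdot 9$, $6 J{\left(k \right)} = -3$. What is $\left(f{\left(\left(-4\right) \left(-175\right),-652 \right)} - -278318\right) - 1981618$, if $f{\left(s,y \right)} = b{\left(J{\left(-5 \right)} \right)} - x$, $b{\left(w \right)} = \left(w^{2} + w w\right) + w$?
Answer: $-1703197$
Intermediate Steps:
$J{\left(k \right)} = - \frac{1}{2}$ ($J{\left(k \right)} = \frac{1}{6} \left(-3\right) = - \frac{1}{2}$)
$b{\left(w \right)} = w + 2 w^{2}$ ($b{\left(w \right)} = \left(w^{2} + w^{2}\right) + w = 2 w^{2} + w = w + 2 w^{2}$)
$x = -103$ ($x = 5 - 4 \cdot 3 \cdot 9 = 5 - 12 \cdot 9 = 5 - 108 = -103$)
$f{\left(s,y \right)} = 103$ ($f{\left(s,y \right)} = - \frac{1 + 2 \left(- \frac{1}{2}\right)}{2} - -103 = - \frac{1 - 1}{2} + 103 = \left(- \frac{1}{2}\right) 0 + 103 = 0 + 103 = 103$)
$\left(f{\left(\left(-4\right) \left(-175\right),-652 \right)} - -278318\right) - 1981618 = \left(103 - -278318\right) - 1981618 = \left(103 + 278318\right) - 1981618 = 278421 - 1981618 = -1703197$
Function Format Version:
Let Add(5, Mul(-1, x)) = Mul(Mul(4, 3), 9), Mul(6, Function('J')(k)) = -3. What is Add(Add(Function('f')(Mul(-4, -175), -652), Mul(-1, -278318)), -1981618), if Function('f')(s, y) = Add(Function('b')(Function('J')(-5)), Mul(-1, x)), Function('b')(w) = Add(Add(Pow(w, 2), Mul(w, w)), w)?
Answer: -1703197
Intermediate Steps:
Function('J')(k) = Rational(-1, 2) (Function('J')(k) = Mul(Rational(1, 6), -3) = Rational(-1, 2))
Function('b')(w) = Add(w, Mul(2, Pow(w, 2))) (Function('b')(w) = Add(Add(Pow(w, 2), Pow(w, 2)), w) = Add(Mul(2, Pow(w, 2)), w) = Add(w, Mul(2, Pow(w, 2))))
x = -103 (x = Add(5, Mul(-1, Mul(Mul(4, 3), 9))) = Add(5, Mul(-1, Mul(12, 9))) = Add(5, Mul(-1, 108)) = Add(5, -108) = -103)
Function('f')(s, y) = 103 (Function('f')(s, y) = Add(Mul(Rational(-1, 2), Add(1, Mul(2, Rational(-1, 2)))), Mul(-1, -103)) = Add(Mul(Rational(-1, 2), Add(1, -1)), 103) = Add(Mul(Rational(-1, 2), 0), 103) = Add(0, 103) = 103)
Add(Add(Function('f')(Mul(-4, -175), -652), Mul(-1, -278318)), -1981618) = Add(Add(103, Mul(-1, -278318)), -1981618) = Add(Add(103, 278318), -1981618) = Add(278421, -1981618) = -1703197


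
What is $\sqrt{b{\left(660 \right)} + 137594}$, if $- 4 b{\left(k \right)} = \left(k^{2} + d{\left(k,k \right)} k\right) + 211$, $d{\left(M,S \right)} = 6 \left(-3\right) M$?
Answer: $\frac{\sqrt{7955365}}{2} \approx 1410.3$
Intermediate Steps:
$d{\left(M,S \right)} = - 18 M$
$b{\left(k \right)} = - \frac{211}{4} + \frac{17 k^{2}}{4}$ ($b{\left(k \right)} = - \frac{\left(k^{2} + - 18 k k\right) + 211}{4} = - \frac{\left(k^{2} - 18 k^{2}\right) + 211}{4} = - \frac{- 17 k^{2} + 211}{4} = - \frac{211 - 17 k^{2}}{4} = - \frac{211}{4} + \frac{17 k^{2}}{4}$)
$\sqrt{b{\left(660 \right)} + 137594} = \sqrt{\left(- \frac{211}{4} + \frac{17 \cdot 660^{2}}{4}\right) + 137594} = \sqrt{\left(- \frac{211}{4} + \frac{17}{4} \cdot 435600\right) + 137594} = \sqrt{\left(- \frac{211}{4} + 1851300\right) + 137594} = \sqrt{\frac{7404989}{4} + 137594} = \sqrt{\frac{7955365}{4}} = \frac{\sqrt{7955365}}{2}$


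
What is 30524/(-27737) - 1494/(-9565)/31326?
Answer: -1524327008747/1385154298505 ≈ -1.1005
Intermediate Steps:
30524/(-27737) - 1494/(-9565)/31326 = 30524*(-1/27737) - 1494*(-1/9565)*(1/31326) = -30524/27737 + (1494/9565)*(1/31326) = -30524/27737 + 249/49938865 = -1524327008747/1385154298505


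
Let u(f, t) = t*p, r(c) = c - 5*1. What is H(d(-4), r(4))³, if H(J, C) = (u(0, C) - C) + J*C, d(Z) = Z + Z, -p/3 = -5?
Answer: -216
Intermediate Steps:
p = 15 (p = -3*(-5) = 15)
r(c) = -5 + c (r(c) = c - 5 = -5 + c)
d(Z) = 2*Z
u(f, t) = 15*t (u(f, t) = t*15 = 15*t)
H(J, C) = 14*C + C*J (H(J, C) = (15*C - C) + J*C = 14*C + C*J)
H(d(-4), r(4))³ = ((-5 + 4)*(14 + 2*(-4)))³ = (-(14 - 8))³ = (-1*6)³ = (-6)³ = -216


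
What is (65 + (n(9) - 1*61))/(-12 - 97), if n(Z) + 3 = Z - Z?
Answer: -1/109 ≈ -0.0091743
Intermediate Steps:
n(Z) = -3 (n(Z) = -3 + (Z - Z) = -3 + 0 = -3)
(65 + (n(9) - 1*61))/(-12 - 97) = (65 + (-3 - 1*61))/(-12 - 97) = (65 + (-3 - 61))/(-109) = (65 - 64)*(-1/109) = 1*(-1/109) = -1/109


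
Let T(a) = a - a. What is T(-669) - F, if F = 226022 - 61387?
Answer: -164635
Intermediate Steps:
T(a) = 0
F = 164635
T(-669) - F = 0 - 1*164635 = 0 - 164635 = -164635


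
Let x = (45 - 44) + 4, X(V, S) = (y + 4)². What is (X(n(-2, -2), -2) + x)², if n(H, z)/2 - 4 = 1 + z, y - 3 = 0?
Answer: 2916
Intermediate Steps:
y = 3 (y = 3 + 0 = 3)
n(H, z) = 10 + 2*z (n(H, z) = 8 + 2*(1 + z) = 8 + (2 + 2*z) = 10 + 2*z)
X(V, S) = 49 (X(V, S) = (3 + 4)² = 7² = 49)
x = 5 (x = 1 + 4 = 5)
(X(n(-2, -2), -2) + x)² = (49 + 5)² = 54² = 2916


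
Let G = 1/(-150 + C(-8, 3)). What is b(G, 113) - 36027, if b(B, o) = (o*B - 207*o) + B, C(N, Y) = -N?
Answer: -4218735/71 ≈ -59419.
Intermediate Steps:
G = -1/142 (G = 1/(-150 - 1*(-8)) = 1/(-150 + 8) = 1/(-142) = -1/142 ≈ -0.0070423)
b(B, o) = B - 207*o + B*o (b(B, o) = (B*o - 207*o) + B = (-207*o + B*o) + B = B - 207*o + B*o)
b(G, 113) - 36027 = (-1/142 - 207*113 - 1/142*113) - 36027 = (-1/142 - 23391 - 113/142) - 36027 = -1660818/71 - 36027 = -4218735/71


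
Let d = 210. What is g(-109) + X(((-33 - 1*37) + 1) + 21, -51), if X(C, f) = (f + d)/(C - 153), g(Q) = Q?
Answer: -7356/67 ≈ -109.79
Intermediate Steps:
X(C, f) = (210 + f)/(-153 + C) (X(C, f) = (f + 210)/(C - 153) = (210 + f)/(-153 + C))
g(-109) + X(((-33 - 1*37) + 1) + 21, -51) = -109 + (210 - 51)/(-153 + (((-33 - 1*37) + 1) + 21)) = -109 + 159/(-153 + (((-33 - 37) + 1) + 21)) = -109 + 159/(-153 + ((-70 + 1) + 21)) = -109 + 159/(-153 + (-69 + 21)) = -109 + 159/(-153 - 48) = -109 + 159/(-201) = -109 - 1/201*159 = -109 - 53/67 = -7356/67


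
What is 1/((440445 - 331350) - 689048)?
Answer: -1/579953 ≈ -1.7243e-6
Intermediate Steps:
1/((440445 - 331350) - 689048) = 1/(109095 - 689048) = 1/(-579953) = -1/579953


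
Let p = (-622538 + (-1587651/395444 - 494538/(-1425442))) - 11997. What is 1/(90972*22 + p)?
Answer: 281841243124/385233387551630341 ≈ 7.3161e-7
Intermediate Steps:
p = -178839166976853275/281841243124 (p = (-622538 + (-1587651*1/395444 - 494538*(-1/1425442))) - 11997 = (-622538 + (-1587651/395444 + 247269/712721)) - 11997 = (-622538 - 1033771165935/281841243124) - 11997 = -175457917583094647/281841243124 - 11997 = -178839166976853275/281841243124 ≈ -6.3454e+5)
1/(90972*22 + p) = 1/(90972*22 - 178839166976853275/281841243124) = 1/(2001384 - 178839166976853275/281841243124) = 1/(385233387551630341/281841243124) = 281841243124/385233387551630341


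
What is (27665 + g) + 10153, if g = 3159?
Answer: 40977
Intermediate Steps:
(27665 + g) + 10153 = (27665 + 3159) + 10153 = 30824 + 10153 = 40977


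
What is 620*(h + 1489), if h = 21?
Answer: 936200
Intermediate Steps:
620*(h + 1489) = 620*(21 + 1489) = 620*1510 = 936200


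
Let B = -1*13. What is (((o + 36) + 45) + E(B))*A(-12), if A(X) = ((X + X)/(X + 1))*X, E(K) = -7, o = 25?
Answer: -2592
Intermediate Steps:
B = -13
A(X) = 2*X**2/(1 + X) (A(X) = ((2*X)/(1 + X))*X = (2*X/(1 + X))*X = 2*X**2/(1 + X))
(((o + 36) + 45) + E(B))*A(-12) = (((25 + 36) + 45) - 7)*(2*(-12)**2/(1 - 12)) = ((61 + 45) - 7)*(2*144/(-11)) = (106 - 7)*(2*144*(-1/11)) = 99*(-288/11) = -2592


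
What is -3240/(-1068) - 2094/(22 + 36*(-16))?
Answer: 167973/24653 ≈ 6.8135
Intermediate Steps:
-3240/(-1068) - 2094/(22 + 36*(-16)) = -3240*(-1/1068) - 2094/(22 - 576) = 270/89 - 2094/(-554) = 270/89 - 2094*(-1/554) = 270/89 + 1047/277 = 167973/24653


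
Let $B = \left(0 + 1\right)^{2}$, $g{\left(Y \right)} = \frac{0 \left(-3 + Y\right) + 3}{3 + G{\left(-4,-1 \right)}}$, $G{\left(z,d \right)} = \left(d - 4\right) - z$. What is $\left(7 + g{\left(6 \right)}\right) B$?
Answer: $\frac{17}{2} \approx 8.5$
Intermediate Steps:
$G{\left(z,d \right)} = -4 + d - z$ ($G{\left(z,d \right)} = \left(-4 + d\right) - z = -4 + d - z$)
$g{\left(Y \right)} = \frac{3}{2}$ ($g{\left(Y \right)} = \frac{0 \left(-3 + Y\right) + 3}{3 - 1} = \frac{0 + 3}{3 - 1} = \frac{3}{3 - 1} = \frac{3}{2}$)
$B = 1$ ($B = 1^{2} = 1$)
$\left(7 + g{\left(6 \right)}\right) B = \left(7 + \frac{3}{2}\right) 1 = \frac{17}{2} \cdot 1 = \frac{17}{2}$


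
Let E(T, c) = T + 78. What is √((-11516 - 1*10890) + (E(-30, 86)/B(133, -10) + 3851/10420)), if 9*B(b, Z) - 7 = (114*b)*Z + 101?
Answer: 3*I*√2693157418052337145/32890730 ≈ 149.69*I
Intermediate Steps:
E(T, c) = 78 + T
B(b, Z) = 12 + 38*Z*b/3 (B(b, Z) = 7/9 + ((114*b)*Z + 101)/9 = 7/9 + (114*Z*b + 101)/9 = 7/9 + (101 + 114*Z*b)/9 = 7/9 + (101/9 + 38*Z*b/3) = 12 + 38*Z*b/3)
√((-11516 - 1*10890) + (E(-30, 86)/B(133, -10) + 3851/10420)) = √((-11516 - 1*10890) + ((78 - 30)/(12 + (38/3)*(-10)*133) + 3851/10420)) = √((-11516 - 10890) + (48/(12 - 50540/3) + 3851*(1/10420))) = √(-22406 + (48/(-50504/3) + 3851/10420)) = √(-22406 + (48*(-3/50504) + 3851/10420)) = √(-22406 + (-18/6313 + 3851/10420)) = √(-22406 + 24123803/65781460) = √(-1473875268957/65781460) = 3*I*√2693157418052337145/32890730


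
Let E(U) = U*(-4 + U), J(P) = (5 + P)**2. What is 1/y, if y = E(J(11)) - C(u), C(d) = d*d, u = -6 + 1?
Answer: 1/64487 ≈ 1.5507e-5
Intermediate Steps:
u = -5
C(d) = d**2
y = 64487 (y = (5 + 11)**2*(-4 + (5 + 11)**2) - 1*(-5)**2 = 16**2*(-4 + 16**2) - 1*25 = 256*(-4 + 256) - 25 = 256*252 - 25 = 64512 - 25 = 64487)
1/y = 1/64487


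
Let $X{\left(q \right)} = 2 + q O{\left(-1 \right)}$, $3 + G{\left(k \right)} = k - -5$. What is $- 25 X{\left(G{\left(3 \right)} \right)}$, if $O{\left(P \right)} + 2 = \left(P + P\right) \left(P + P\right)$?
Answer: $-300$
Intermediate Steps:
$G{\left(k \right)} = 2 + k$ ($G{\left(k \right)} = -3 + \left(k - -5\right) = -3 + \left(k + 5\right) = -3 + \left(5 + k\right) = 2 + k$)
$O{\left(P \right)} = -2 + 4 P^{2}$ ($O{\left(P \right)} = -2 + \left(P + P\right) \left(P + P\right) = -2 + 2 P 2 P = -2 + 4 P^{2}$)
$X{\left(q \right)} = 2 + 2 q$ ($X{\left(q \right)} = 2 + q \left(-2 + 4 \left(-1\right)^{2}\right) = 2 + q \left(-2 + 4 \cdot 1\right) = 2 + q \left(-2 + 4\right) = 2 + q 2 = 2 + 2 q$)
$- 25 X{\left(G{\left(3 \right)} \right)} = - 25 \left(2 + 2 \left(2 + 3\right)\right) = - 25 \left(2 + 2 \cdot 5\right) = - 25 \left(2 + 10\right) = \left(-25\right) 12 = -300$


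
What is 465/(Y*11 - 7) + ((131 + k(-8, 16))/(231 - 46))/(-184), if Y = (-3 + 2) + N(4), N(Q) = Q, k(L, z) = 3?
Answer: 3956279/221260 ≈ 17.881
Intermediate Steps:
Y = 3 (Y = (-3 + 2) + 4 = -1 + 4 = 3)
465/(Y*11 - 7) + ((131 + k(-8, 16))/(231 - 46))/(-184) = 465/(3*11 - 7) + ((131 + 3)/(231 - 46))/(-184) = 465/(33 - 7) + (134/185)*(-1/184) = 465/26 + (134*(1/185))*(-1/184) = 465*(1/26) + (134/185)*(-1/184) = 465/26 - 67/17020 = 3956279/221260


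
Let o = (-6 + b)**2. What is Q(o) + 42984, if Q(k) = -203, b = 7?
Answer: 42781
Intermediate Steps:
o = 1 (o = (-6 + 7)**2 = 1**2 = 1)
Q(o) + 42984 = -203 + 42984 = 42781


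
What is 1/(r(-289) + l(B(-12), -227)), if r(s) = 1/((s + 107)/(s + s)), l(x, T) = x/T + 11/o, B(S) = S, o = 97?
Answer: 2003729/6696642 ≈ 0.29921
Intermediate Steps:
l(x, T) = 11/97 + x/T (l(x, T) = x/T + 11/97 = 11/97 + x/T)
r(s) = 2*s/(107 + s) (r(s) = 1/((107 + s)/((2*s))) = 1/((107 + s)*(1/(2*s))) = 1/((107 + s)/(2*s)) = 2*s/(107 + s))
1/(r(-289) + l(B(-12), -227)) = 1/(2*(-289)/(107 - 289) + (11/97 - 12/(-227))) = 1/(2*(-289)/(-182) + (11/97 - 12*(-1/227))) = 1/(2*(-289)*(-1/182) + (11/97 + 12/227)) = 1/(289/91 + 3661/22019) = 1/(6696642/2003729) = 2003729/6696642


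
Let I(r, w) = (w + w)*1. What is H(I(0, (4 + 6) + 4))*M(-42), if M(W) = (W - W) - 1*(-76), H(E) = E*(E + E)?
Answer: 119168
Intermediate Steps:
I(r, w) = 2*w (I(r, w) = (2*w)*1 = 2*w)
H(E) = 2*E**2 (H(E) = E*(2*E) = 2*E**2)
M(W) = 76 (M(W) = 0 + 76 = 76)
H(I(0, (4 + 6) + 4))*M(-42) = (2*(2*((4 + 6) + 4))**2)*76 = (2*(2*(10 + 4))**2)*76 = (2*(2*14)**2)*76 = (2*28**2)*76 = (2*784)*76 = 1568*76 = 119168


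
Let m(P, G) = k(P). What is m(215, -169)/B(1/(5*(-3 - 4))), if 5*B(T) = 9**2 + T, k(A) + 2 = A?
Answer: 37275/2834 ≈ 13.153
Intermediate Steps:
k(A) = -2 + A
m(P, G) = -2 + P
B(T) = 81/5 + T/5 (B(T) = (9**2 + T)/5 = (81 + T)/5 = 81/5 + T/5)
m(215, -169)/B(1/(5*(-3 - 4))) = (-2 + 215)/(81/5 + 1/(5*((5*(-3 - 4))))) = 213/(81/5 + 1/(5*((5*(-7))))) = 213/(81/5 + (1/5)/(-35)) = 213/(81/5 + (1/5)*(-1/35)) = 213/(81/5 - 1/175) = 213/(2834/175) = 213*(175/2834) = 37275/2834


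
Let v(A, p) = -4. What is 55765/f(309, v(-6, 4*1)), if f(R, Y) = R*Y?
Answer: -55765/1236 ≈ -45.117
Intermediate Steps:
55765/f(309, v(-6, 4*1)) = 55765/((309*(-4))) = 55765/(-1236) = 55765*(-1/1236) = -55765/1236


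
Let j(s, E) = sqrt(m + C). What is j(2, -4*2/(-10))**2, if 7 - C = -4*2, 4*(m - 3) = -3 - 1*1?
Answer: 17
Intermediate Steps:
m = 2 (m = 3 + (-3 - 1*1)/4 = 3 + (-3 - 1)/4 = 3 + (1/4)*(-4) = 3 - 1 = 2)
C = 15 (C = 7 - (-4)*2 = 7 - 1*(-8) = 7 + 8 = 15)
j(s, E) = sqrt(17) (j(s, E) = sqrt(2 + 15) = sqrt(17))
j(2, -4*2/(-10))**2 = (sqrt(17))**2 = 17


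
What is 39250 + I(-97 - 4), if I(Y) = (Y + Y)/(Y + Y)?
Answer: 39251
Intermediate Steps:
I(Y) = 1 (I(Y) = (2*Y)/((2*Y)) = (2*Y)*(1/(2*Y)) = 1)
39250 + I(-97 - 4) = 39250 + 1 = 39251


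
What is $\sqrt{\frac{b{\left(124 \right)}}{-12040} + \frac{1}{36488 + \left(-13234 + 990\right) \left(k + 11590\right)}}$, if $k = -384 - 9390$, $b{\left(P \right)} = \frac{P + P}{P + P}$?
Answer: $\frac{481 i \sqrt{25056687810}}{8352229270} \approx 0.009116 i$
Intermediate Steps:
$b{\left(P \right)} = 1$ ($b{\left(P \right)} = \frac{2 P}{2 P} = 2 P \frac{1}{2 P} = 1$)
$k = -9774$ ($k = -384 - 9390 = -9774$)
$\sqrt{\frac{b{\left(124 \right)}}{-12040} + \frac{1}{36488 + \left(-13234 + 990\right) \left(k + 11590\right)}} = \sqrt{1 \frac{1}{-12040} + \frac{1}{36488 + \left(-13234 + 990\right) \left(-9774 + 11590\right)}} = \sqrt{1 \left(- \frac{1}{12040}\right) + \frac{1}{36488 - 22235104}} = \sqrt{- \frac{1}{12040} + \frac{1}{36488 - 22235104}} = \sqrt{- \frac{1}{12040} + \frac{1}{-22198616}} = \sqrt{- \frac{1}{12040} - \frac{1}{22198616}} = \sqrt{- \frac{694083}{8352229270}} = \frac{481 i \sqrt{25056687810}}{8352229270}$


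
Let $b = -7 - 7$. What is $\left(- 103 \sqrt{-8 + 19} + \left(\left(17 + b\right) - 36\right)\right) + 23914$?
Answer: $23881 - 103 \sqrt{11} \approx 23539.0$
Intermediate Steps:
$b = -14$ ($b = -7 - 7 = -14$)
$\left(- 103 \sqrt{-8 + 19} + \left(\left(17 + b\right) - 36\right)\right) + 23914 = \left(- 103 \sqrt{-8 + 19} + \left(\left(17 - 14\right) - 36\right)\right) + 23914 = \left(- 103 \sqrt{11} + \left(3 - 36\right)\right) + 23914 = \left(- 103 \sqrt{11} - 33\right) + 23914 = \left(-33 - 103 \sqrt{11}\right) + 23914 = 23881 - 103 \sqrt{11}$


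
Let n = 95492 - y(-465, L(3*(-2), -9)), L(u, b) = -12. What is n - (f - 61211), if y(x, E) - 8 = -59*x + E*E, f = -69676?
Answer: 198792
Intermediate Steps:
y(x, E) = 8 + E² - 59*x (y(x, E) = 8 + (-59*x + E*E) = 8 + (-59*x + E²) = 8 + (E² - 59*x) = 8 + E² - 59*x)
n = 67905 (n = 95492 - (8 + (-12)² - 59*(-465)) = 95492 - (8 + 144 + 27435) = 95492 - 1*27587 = 95492 - 27587 = 67905)
n - (f - 61211) = 67905 - (-69676 - 61211) = 67905 - 1*(-130887) = 67905 + 130887 = 198792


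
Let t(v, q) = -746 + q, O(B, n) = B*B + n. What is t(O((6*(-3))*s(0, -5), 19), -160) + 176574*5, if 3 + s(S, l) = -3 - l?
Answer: 881964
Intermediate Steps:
s(S, l) = -6 - l (s(S, l) = -3 + (-3 - l) = -6 - l)
O(B, n) = n + B² (O(B, n) = B² + n = n + B²)
t(O((6*(-3))*s(0, -5), 19), -160) + 176574*5 = (-746 - 160) + 176574*5 = -906 + 882870 = 881964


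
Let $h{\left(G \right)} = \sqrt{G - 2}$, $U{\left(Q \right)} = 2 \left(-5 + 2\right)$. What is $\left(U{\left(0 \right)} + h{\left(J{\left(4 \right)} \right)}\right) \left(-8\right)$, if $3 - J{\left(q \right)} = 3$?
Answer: $48 - 8 i \sqrt{2} \approx 48.0 - 11.314 i$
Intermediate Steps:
$U{\left(Q \right)} = -6$ ($U{\left(Q \right)} = 2 \left(-3\right) = -6$)
$J{\left(q \right)} = 0$ ($J{\left(q \right)} = 3 - 3 = 0$)
$h{\left(G \right)} = \sqrt{-2 + G}$
$\left(U{\left(0 \right)} + h{\left(J{\left(4 \right)} \right)}\right) \left(-8\right) = \left(-6 + \sqrt{-2 + 0}\right) \left(-8\right) = \left(-6 + \sqrt{-2}\right) \left(-8\right) = \left(-6 + i \sqrt{2}\right) \left(-8\right) = 48 - 8 i \sqrt{2}$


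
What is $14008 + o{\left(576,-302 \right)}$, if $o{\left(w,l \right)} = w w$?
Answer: $345784$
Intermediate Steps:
$o{\left(w,l \right)} = w^{2}$
$14008 + o{\left(576,-302 \right)} = 14008 + 576^{2} = 14008 + 331776 = 345784$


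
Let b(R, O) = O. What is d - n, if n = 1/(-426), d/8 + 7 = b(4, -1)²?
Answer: -20447/426 ≈ -47.998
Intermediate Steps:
d = -48 (d = -56 + 8*(-1)² = -56 + 8*1 = -56 + 8 = -48)
n = -1/426 ≈ -0.0023474
d - n = -48 - 1*(-1/426) = -48 + 1/426 = -20447/426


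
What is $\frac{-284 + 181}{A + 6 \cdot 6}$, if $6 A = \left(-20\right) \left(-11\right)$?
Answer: $- \frac{309}{218} \approx -1.4174$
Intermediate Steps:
$A = \frac{110}{3}$ ($A = \frac{\left(-20\right) \left(-11\right)}{6} = \frac{1}{6} \cdot 220 = \frac{110}{3} \approx 36.667$)
$\frac{-284 + 181}{A + 6 \cdot 6} = \frac{-284 + 181}{\frac{110}{3} + 6 \cdot 6} = - \frac{103}{\frac{110}{3} + 36} = - \frac{103}{\frac{218}{3}} = \left(-103\right) \frac{3}{218} = - \frac{309}{218}$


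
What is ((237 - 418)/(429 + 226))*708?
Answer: -128148/655 ≈ -195.65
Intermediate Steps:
((237 - 418)/(429 + 226))*708 = -181/655*708 = -128148/655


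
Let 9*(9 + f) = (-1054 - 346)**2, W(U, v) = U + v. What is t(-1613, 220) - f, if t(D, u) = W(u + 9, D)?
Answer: -1972375/9 ≈ -2.1915e+5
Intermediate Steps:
f = 1959919/9 (f = -9 + (-1054 - 346)**2/9 = -9 + (1/9)*(-1400)**2 = -9 + (1/9)*1960000 = -9 + 1960000/9 = 1959919/9 ≈ 2.1777e+5)
t(D, u) = 9 + D + u (t(D, u) = (u + 9) + D = (9 + u) + D = 9 + D + u)
t(-1613, 220) - f = (9 - 1613 + 220) - 1*1959919/9 = -1384 - 1959919/9 = -1972375/9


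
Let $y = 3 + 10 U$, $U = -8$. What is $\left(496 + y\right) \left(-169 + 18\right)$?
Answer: $-63269$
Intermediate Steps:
$y = -77$ ($y = 3 + 10 \left(-8\right) = 3 - 80 = -77$)
$\left(496 + y\right) \left(-169 + 18\right) = \left(496 - 77\right) \left(-169 + 18\right) = 419 \left(-151\right) = -63269$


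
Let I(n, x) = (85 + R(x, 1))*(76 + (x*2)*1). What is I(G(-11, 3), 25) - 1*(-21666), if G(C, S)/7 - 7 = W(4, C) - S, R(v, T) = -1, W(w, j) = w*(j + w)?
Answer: 32250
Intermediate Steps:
G(C, S) = 161 - 7*S + 28*C (G(C, S) = 49 + 7*(4*(C + 4) - S) = 49 + 7*(4*(4 + C) - S) = 49 + 7*((16 + 4*C) - S) = 49 + 7*(16 - S + 4*C) = 49 + (112 - 7*S + 28*C) = 161 - 7*S + 28*C)
I(n, x) = 6384 + 168*x (I(n, x) = (85 - 1)*(76 + (x*2)*1) = 84*(76 + (2*x)*1) = 84*(76 + 2*x) = 6384 + 168*x)
I(G(-11, 3), 25) - 1*(-21666) = (6384 + 168*25) - 1*(-21666) = (6384 + 4200) + 21666 = 10584 + 21666 = 32250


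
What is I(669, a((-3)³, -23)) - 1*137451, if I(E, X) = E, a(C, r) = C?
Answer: -136782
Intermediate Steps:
I(669, a((-3)³, -23)) - 1*137451 = 669 - 1*137451 = 669 - 137451 = -136782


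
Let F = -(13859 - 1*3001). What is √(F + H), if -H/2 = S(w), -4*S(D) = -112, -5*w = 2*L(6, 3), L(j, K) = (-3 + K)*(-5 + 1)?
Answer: I*√10914 ≈ 104.47*I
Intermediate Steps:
L(j, K) = 12 - 4*K (L(j, K) = (-3 + K)*(-4) = 12 - 4*K)
w = 0 (w = -2*(12 - 4*3)/5 = -2*(12 - 12)/5 = -2*0/5 = -⅕*0 = 0)
S(D) = 28 (S(D) = -¼*(-112) = 28)
H = -56 (H = -2*28 = -56)
F = -10858 (F = -(13859 - 3001) = -1*10858 = -10858)
√(F + H) = √(-10858 - 56) = √(-10914) = I*√10914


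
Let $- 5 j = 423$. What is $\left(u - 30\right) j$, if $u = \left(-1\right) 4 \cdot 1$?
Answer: $\frac{14382}{5} \approx 2876.4$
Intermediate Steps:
$j = - \frac{423}{5}$ ($j = \left(- \frac{1}{5}\right) 423 = - \frac{423}{5} \approx -84.6$)
$u = -4$ ($u = \left(-4\right) 1 = -4$)
$\left(u - 30\right) j = \left(-4 - 30\right) \left(- \frac{423}{5}\right) = \left(-34\right) \left(- \frac{423}{5}\right) = \frac{14382}{5}$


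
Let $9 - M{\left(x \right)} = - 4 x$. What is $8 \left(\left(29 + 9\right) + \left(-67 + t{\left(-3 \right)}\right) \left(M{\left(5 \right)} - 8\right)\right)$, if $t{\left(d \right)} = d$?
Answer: $-11456$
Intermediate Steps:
$M{\left(x \right)} = 9 + 4 x$ ($M{\left(x \right)} = 9 - - 4 x = 9 + 4 x$)
$8 \left(\left(29 + 9\right) + \left(-67 + t{\left(-3 \right)}\right) \left(M{\left(5 \right)} - 8\right)\right) = 8 \left(\left(29 + 9\right) + \left(-67 - 3\right) \left(\left(9 + 4 \cdot 5\right) - 8\right)\right) = 8 \left(38 - 70 \left(\left(9 + 20\right) - 8\right)\right) = 8 \left(38 - 70 \left(29 - 8\right)\right) = 8 \left(38 - 1470\right) = 8 \left(-1432\right) = -11456$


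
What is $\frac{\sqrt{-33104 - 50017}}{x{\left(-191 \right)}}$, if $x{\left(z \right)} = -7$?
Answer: $- \frac{i \sqrt{83121}}{7} \approx - 41.187 i$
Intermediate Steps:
$\frac{\sqrt{-33104 - 50017}}{x{\left(-191 \right)}} = \frac{\sqrt{-33104 - 50017}}{-7} = \sqrt{-83121} \left(- \frac{1}{7}\right) = i \sqrt{83121} \left(- \frac{1}{7}\right) = - \frac{i \sqrt{83121}}{7}$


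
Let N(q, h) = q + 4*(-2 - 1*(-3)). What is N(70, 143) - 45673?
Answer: -45599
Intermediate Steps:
N(q, h) = 4 + q (N(q, h) = q + 4*(-2 + 3) = q + 4*1 = q + 4 = 4 + q)
N(70, 143) - 45673 = (4 + 70) - 45673 = 74 - 45673 = -45599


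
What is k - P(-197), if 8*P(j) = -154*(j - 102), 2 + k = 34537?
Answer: 115117/4 ≈ 28779.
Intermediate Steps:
k = 34535 (k = -2 + 34537 = 34535)
P(j) = 3927/2 - 77*j/4 (P(j) = (-154*(j - 102))/8 = (-154*(-102 + j))/8 = (15708 - 154*j)/8 = 3927/2 - 77*j/4)
k - P(-197) = 34535 - (3927/2 - 77/4*(-197)) = 34535 - (3927/2 + 15169/4) = 34535 - 1*23023/4 = 34535 - 23023/4 = 115117/4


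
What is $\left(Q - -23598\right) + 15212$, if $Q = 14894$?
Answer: $53704$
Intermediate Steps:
$\left(Q - -23598\right) + 15212 = \left(14894 - -23598\right) + 15212 = \left(14894 + 23598\right) + 15212 = 38492 + 15212 = 53704$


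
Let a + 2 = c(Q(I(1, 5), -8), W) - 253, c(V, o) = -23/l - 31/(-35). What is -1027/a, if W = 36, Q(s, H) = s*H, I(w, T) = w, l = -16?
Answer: 575120/141499 ≈ 4.0645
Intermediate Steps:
Q(s, H) = H*s
c(V, o) = 1301/560 (c(V, o) = -23/(-16) - 31/(-35) = -23*(-1/16) - 31*(-1/35) = 23/16 + 31/35 = 1301/560)
a = -141499/560 (a = -2 + (1301/560 - 253) = -2 - 140379/560 = -141499/560 ≈ -252.68)
-1027/a = -1027/(-141499/560) = -1027*(-560/141499) = 575120/141499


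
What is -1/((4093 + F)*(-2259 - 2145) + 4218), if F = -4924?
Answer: -1/3663942 ≈ -2.7293e-7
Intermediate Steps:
-1/((4093 + F)*(-2259 - 2145) + 4218) = -1/((4093 - 4924)*(-2259 - 2145) + 4218) = -1/(-831*(-4404) + 4218) = -1/(3659724 + 4218) = -1/3663942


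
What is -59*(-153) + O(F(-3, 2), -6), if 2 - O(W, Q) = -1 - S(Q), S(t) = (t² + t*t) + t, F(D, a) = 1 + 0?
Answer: 9096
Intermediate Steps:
F(D, a) = 1
S(t) = t + 2*t² (S(t) = (t² + t²) + t = 2*t² + t = t + 2*t²)
O(W, Q) = 3 + Q*(1 + 2*Q) (O(W, Q) = 2 - (-1 - Q*(1 + 2*Q)) = 2 + (1 + Q*(1 + 2*Q)) = 3 + Q*(1 + 2*Q))
-59*(-153) + O(F(-3, 2), -6) = -59*(-153) + (3 - 6*(1 + 2*(-6))) = 9027 + (3 - 6*(1 - 12)) = 9027 + (3 - 6*(-11)) = 9027 + (3 + 66) = 9027 + 69 = 9096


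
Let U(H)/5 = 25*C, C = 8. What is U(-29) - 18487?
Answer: -17487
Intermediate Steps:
U(H) = 1000 (U(H) = 5*(25*8) = 5*200 = 1000)
U(-29) - 18487 = 1000 - 18487 = -17487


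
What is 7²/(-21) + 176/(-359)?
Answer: -3041/1077 ≈ -2.8236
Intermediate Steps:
7²/(-21) + 176/(-359) = 49*(-1/21) + 176*(-1/359) = -7/3 - 176/359 = -3041/1077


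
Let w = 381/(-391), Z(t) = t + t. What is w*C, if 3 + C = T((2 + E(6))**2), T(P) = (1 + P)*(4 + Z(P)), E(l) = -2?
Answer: -381/391 ≈ -0.97442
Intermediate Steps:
Z(t) = 2*t
w = -381/391 (w = 381*(-1/391) = -381/391 ≈ -0.97442)
T(P) = (1 + P)*(4 + 2*P)
C = 1 (C = -3 + (4 + 2*((2 - 2)**2)**2 + 6*(2 - 2)**2) = -3 + (4 + 2*(0**2)**2 + 6*0**2) = -3 + (4 + 2*0**2 + 6*0) = -3 + (4 + 2*0 + 0) = -3 + (4 + 0 + 0) = -3 + 4 = 1)
w*C = -381/391*1 = -381/391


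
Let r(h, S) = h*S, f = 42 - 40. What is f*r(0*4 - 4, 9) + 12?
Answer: -60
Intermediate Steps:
f = 2
r(h, S) = S*h
f*r(0*4 - 4, 9) + 12 = 2*(9*(0*4 - 4)) + 12 = 2*(9*(0 - 4)) + 12 = 2*(9*(-4)) + 12 = 2*(-36) + 12 = -72 + 12 = -60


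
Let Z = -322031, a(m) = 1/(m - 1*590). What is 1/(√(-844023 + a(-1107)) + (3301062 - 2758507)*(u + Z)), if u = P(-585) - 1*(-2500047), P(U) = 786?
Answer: 77156057797295/91207712802184850231896182 - I*√607656258326/1185700266428403053014650366 ≈ 8.4594e-13 - 6.5744e-22*I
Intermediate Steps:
a(m) = 1/(-590 + m) (a(m) = 1/(m - 590) = 1/(-590 + m))
u = 2500833 (u = 786 - 1*(-2500047) = 786 + 2500047 = 2500833)
1/(√(-844023 + a(-1107)) + (3301062 - 2758507)*(u + Z)) = 1/(√(-844023 + 1/(-590 - 1107)) + (3301062 - 2758507)*(2500833 - 322031)) = 1/(√(-844023 + 1/(-1697)) + 542555*2178802) = 1/(√(-844023 - 1/1697) + 1182119919110) = 1/(√(-1432307032/1697) + 1182119919110) = 1/(2*I*√607656258326/1697 + 1182119919110) = 1/(1182119919110 + 2*I*√607656258326/1697)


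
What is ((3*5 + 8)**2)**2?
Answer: 279841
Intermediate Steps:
((3*5 + 8)**2)**2 = ((15 + 8)**2)**2 = (23**2)**2 = 529**2 = 279841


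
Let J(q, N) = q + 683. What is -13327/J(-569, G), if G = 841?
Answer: -13327/114 ≈ -116.90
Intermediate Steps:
J(q, N) = 683 + q
-13327/J(-569, G) = -13327/(683 - 569) = -13327/114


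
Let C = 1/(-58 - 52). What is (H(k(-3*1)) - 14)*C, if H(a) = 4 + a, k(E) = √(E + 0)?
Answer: 1/11 - I*√3/110 ≈ 0.090909 - 0.015746*I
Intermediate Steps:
k(E) = √E
C = -1/110 (C = 1/(-110) = -1/110 ≈ -0.0090909)
(H(k(-3*1)) - 14)*C = ((4 + √(-3*1)) - 14)*(-1/110) = ((4 + √(-3)) - 14)*(-1/110) = ((4 + I*√3) - 14)*(-1/110) = (-10 + I*√3)*(-1/110) = 1/11 - I*√3/110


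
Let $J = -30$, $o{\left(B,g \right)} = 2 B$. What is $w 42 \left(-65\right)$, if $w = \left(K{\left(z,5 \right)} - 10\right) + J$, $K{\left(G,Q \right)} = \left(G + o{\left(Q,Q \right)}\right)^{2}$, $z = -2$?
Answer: $-65520$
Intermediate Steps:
$K{\left(G,Q \right)} = \left(G + 2 Q\right)^{2}$
$w = 24$ ($w = \left(\left(-2 + 2 \cdot 5\right)^{2} - 10\right) - 30 = \left(\left(-2 + 10\right)^{2} - 10\right) - 30 = \left(8^{2} - 10\right) - 30 = \left(64 - 10\right) - 30 = 54 - 30 = 24$)
$w 42 \left(-65\right) = 24 \cdot 42 \left(-65\right) = 1008 \left(-65\right) = -65520$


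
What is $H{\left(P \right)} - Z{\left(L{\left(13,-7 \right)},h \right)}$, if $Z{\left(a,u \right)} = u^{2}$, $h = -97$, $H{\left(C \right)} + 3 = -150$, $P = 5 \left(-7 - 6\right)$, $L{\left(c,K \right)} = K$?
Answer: $-9562$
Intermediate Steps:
$P = -65$ ($P = 5 \left(-13\right) = -65$)
$H{\left(C \right)} = -153$ ($H{\left(C \right)} = -3 - 150 = -153$)
$H{\left(P \right)} - Z{\left(L{\left(13,-7 \right)},h \right)} = -153 - \left(-97\right)^{2} = -153 - 9409 = -9562$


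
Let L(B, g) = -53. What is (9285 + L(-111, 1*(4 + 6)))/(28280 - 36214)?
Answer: -4616/3967 ≈ -1.1636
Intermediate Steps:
(9285 + L(-111, 1*(4 + 6)))/(28280 - 36214) = (9285 - 53)/(28280 - 36214) = 9232/(-7934) = 9232*(-1/7934) = -4616/3967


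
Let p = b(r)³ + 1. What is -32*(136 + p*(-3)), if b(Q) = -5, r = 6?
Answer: -16256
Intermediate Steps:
p = -124 (p = (-5)³ + 1 = -125 + 1 = -124)
-32*(136 + p*(-3)) = -32*(136 - 124*(-3)) = -32*(136 + 372) = -32*508 = -16256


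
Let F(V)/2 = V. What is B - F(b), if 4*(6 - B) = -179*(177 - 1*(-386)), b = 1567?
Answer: 88265/4 ≈ 22066.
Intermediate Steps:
B = 100801/4 (B = 6 - (-179)*(177 - 1*(-386))/4 = 6 - (-179)*(177 + 386)/4 = 6 - (-179)*563/4 = 6 - 1/4*(-100777) = 6 + 100777/4 = 100801/4 ≈ 25200.)
F(V) = 2*V
B - F(b) = 100801/4 - 2*1567 = 100801/4 - 1*3134 = 100801/4 - 3134 = 88265/4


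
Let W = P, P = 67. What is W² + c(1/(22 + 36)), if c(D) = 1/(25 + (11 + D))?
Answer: 9377579/2089 ≈ 4489.0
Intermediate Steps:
W = 67
c(D) = 1/(36 + D)
W² + c(1/(22 + 36)) = 67² + 1/(36 + 1/(22 + 36)) = 4489 + 1/(36 + 1/58) = 4489 + 1/(2089/58) = 4489 + 58/2089 = 9377579/2089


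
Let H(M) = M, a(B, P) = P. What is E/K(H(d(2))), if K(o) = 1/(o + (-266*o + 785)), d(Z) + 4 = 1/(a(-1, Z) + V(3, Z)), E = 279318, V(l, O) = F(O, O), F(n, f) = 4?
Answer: 503005165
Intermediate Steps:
V(l, O) = 4
d(Z) = -4 + 1/(4 + Z) (d(Z) = -4 + 1/(Z + 4) = -4 + 1/(4 + Z))
K(o) = 1/(785 - 265*o) (K(o) = 1/(o + (785 - 266*o)) = 1/(785 - 265*o))
E/K(H(d(2))) = 279318/((-1/(-785 + 265*((-15 - 4*2)/(4 + 2))))) = 279318/((-1/(-785 + 265*((-15 - 8)/6)))) = 279318/((-1/(-785 + 265*((⅙)*(-23))))) = 279318/((-1/(-785 + 265*(-23/6)))) = 279318/((-1/(-785 - 6095/6))) = 279318/((-1/(-10805/6))) = 279318/((-1*(-6/10805))) = 279318/(6/10805) = 279318*(10805/6) = 503005165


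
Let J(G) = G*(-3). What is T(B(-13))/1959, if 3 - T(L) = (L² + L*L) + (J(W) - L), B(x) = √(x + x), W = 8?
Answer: 79/1959 + I*√26/1959 ≈ 0.040327 + 0.0026029*I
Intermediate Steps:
J(G) = -3*G
B(x) = √2*√x (B(x) = √(2*x) = √2*√x)
T(L) = 27 + L - 2*L² (T(L) = 3 - ((L² + L*L) + (-3*8 - L)) = 3 - ((L² + L²) + (-24 - L)) = 3 - (2*L² + (-24 - L)) = 3 - (-24 - L + 2*L²) = 3 + (24 + L - 2*L²) = 27 + L - 2*L²)
T(B(-13))/1959 = (27 + √2*√(-13) - 2*(√2*√(-13))²)/1959 = (27 + √2*(I*√13) - 2*(√2*(I*√13))²)*(1/1959) = (27 + I*√26 - 2*(I*√26)²)*(1/1959) = (27 + I*√26 - 2*(-26))*(1/1959) = (27 + I*√26 + 52)*(1/1959) = (79 + I*√26)*(1/1959) = 79/1959 + I*√26/1959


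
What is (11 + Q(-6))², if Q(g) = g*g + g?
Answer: 1681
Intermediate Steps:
Q(g) = g + g² (Q(g) = g² + g = g + g²)
(11 + Q(-6))² = (11 - 6*(1 - 6))² = (11 - 6*(-5))² = (11 + 30)² = 41² = 1681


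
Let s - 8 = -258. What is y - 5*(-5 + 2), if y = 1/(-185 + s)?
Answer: 6524/435 ≈ 14.998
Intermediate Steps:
s = -250 (s = 8 - 258 = -250)
y = -1/435 (y = 1/(-185 - 250) = 1/(-435) = -1/435 ≈ -0.0022989)
y - 5*(-5 + 2) = -1/435 - 5*(-5 + 2) = -1/435 - 5*(-3) = -1/435 + 15 = 6524/435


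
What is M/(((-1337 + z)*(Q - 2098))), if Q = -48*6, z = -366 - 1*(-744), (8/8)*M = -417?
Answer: -417/2288174 ≈ -0.00018224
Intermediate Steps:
M = -417
z = 378 (z = -366 + 744 = 378)
Q = -288
M/(((-1337 + z)*(Q - 2098))) = -417*1/((-1337 + 378)*(-288 - 2098)) = -417/((-959*(-2386))) = -417/2288174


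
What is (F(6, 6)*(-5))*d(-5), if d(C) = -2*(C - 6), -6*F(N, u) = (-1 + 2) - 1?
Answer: 0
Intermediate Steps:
F(N, u) = 0 (F(N, u) = -((-1 + 2) - 1)/6 = -(1 - 1)/6 = -⅙*0 = 0)
d(C) = 12 - 2*C (d(C) = -2*(-6 + C) = 12 - 2*C)
(F(6, 6)*(-5))*d(-5) = (0*(-5))*(12 - 2*(-5)) = 0*(12 + 10) = 0*22 = 0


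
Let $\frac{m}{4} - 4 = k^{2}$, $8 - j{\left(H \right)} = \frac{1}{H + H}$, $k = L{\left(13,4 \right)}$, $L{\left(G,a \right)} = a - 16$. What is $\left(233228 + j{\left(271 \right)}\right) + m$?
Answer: $\frac{126734775}{542} \approx 2.3383 \cdot 10^{5}$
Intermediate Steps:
$L{\left(G,a \right)} = -16 + a$
$k = -12$ ($k = -16 + 4 = -12$)
$j{\left(H \right)} = 8 - \frac{1}{2 H}$ ($j{\left(H \right)} = 8 - \frac{1}{H + H} = 8 - \frac{1}{2 H}$)
$m = 592$ ($m = 16 + 4 \left(-12\right)^{2} = 16 + 4 \cdot 144 = 16 + 576 = 592$)
$\left(233228 + j{\left(271 \right)}\right) + m = \left(233228 + \left(8 - \frac{1}{2 \cdot 271}\right)\right) + 592 = \left(233228 + \left(8 - \frac{1}{542}\right)\right) + 592 = \left(233228 + \frac{4335}{542}\right) + 592 = \frac{126413911}{542} + 592 = \frac{126734775}{542}$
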